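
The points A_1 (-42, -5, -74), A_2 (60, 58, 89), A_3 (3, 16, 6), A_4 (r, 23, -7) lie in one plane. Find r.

Normal to plane A_1A_2A_3: n = (1617, -825, -693); plane equation n·P = -12507.
Requiring n·A_4 = -12507: (1617)r + (-14124) = -12507.
So r = 1.

1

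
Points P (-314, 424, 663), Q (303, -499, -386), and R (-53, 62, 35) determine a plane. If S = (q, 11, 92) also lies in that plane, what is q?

-29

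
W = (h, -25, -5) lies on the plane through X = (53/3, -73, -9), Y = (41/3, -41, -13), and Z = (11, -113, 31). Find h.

A normal to the plane is n = XY × XZ = (1120, 560/3, 1120/3).
W lies in the plane iff n · XW = 0.
This gives (1120)h + (-28000/3) = 0, so h = 25/3.

25/3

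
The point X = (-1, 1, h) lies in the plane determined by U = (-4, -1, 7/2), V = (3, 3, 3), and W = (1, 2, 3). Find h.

Coplanarity requires UV · (UW × UX) = 0.
UV = (7, 4, -1/2), UW = (5, 3, -1/2); the triple product is linear in h with coefficient 1 and constant term -3.
Setting it to zero: h = 3.

3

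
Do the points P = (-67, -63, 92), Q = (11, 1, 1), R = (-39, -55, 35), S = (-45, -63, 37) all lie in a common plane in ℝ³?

A normal to the plane through P, Q, R is n = PQ × PR = (-2920, 1898, -1168).
The plane has equation n·X = -31390. For S: n·S = -31390.
Equal, so S lies in the plane and all four are coplanar.

Yes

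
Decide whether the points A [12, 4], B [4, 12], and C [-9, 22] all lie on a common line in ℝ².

No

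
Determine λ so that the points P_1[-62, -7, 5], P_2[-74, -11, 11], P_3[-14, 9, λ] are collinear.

-19

Direction P_1P_2 = (-12, -4, 6). From the x-coordinate of P_3, the parameter along the line is τ = (-14 − (-62))/(-12) = -4.
Then λ = 5 + (-4)·(6) = -19.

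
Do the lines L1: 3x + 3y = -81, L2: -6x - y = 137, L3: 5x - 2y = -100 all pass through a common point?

Yes

The three lines meet at one point iff the augmented coefficient matrix [aᵢ bᵢ cᵢ] has rank < 3, i.e. its determinant vanishes.
Here the determinant is 0.
It vanishes, so the lines are concurrent at (-22, -5).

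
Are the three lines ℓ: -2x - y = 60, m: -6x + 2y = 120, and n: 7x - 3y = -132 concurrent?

Intersecting ℓ and m: solving the 2×2 system gives (x, y) = (-24, -12).
Substitute into n: (7)(-24) + (-3)(-12) = -132.
This equals -132, so (-24, -12) lies on all three lines and they are concurrent.

Yes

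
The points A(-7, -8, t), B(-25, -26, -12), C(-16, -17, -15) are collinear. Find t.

-18

Direction BC = (9, 9, -3). From the x-coordinate of A, the parameter along the line is τ = (-7 − (-25))/9 = 2.
Then t = (-12) + 2·(-3) = -18.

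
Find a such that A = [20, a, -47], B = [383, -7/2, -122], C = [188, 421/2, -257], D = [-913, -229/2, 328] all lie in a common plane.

The points are coplanar iff AB · (AC × AD) = 0.
Expanding, this is linear in a: (-262710)a + (6173685) = 0.
So a = 47/2.

47/2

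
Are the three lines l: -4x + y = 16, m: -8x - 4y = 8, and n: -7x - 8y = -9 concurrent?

No

Lines aᵢx + bᵢy = cᵢ with pairwise distinct directions are concurrent exactly when det[aᵢ bᵢ cᵢ] = 0.
Here the determinant is 48.
Nonzero, so no common point exists.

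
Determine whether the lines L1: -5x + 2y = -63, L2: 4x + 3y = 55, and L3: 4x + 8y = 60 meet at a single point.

Yes

The three lines meet at one point iff the augmented coefficient matrix [aᵢ bᵢ cᵢ] has rank < 3, i.e. its determinant vanishes.
Here the determinant is 0.
It vanishes, so the lines are concurrent at (13, 1).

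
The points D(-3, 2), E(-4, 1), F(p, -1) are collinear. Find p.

-6

Collinearity: (F − D) must be parallel to (E − D) = (-1, -1).
Cross-multiplying the components: (p − (-3))·(-1) = (-3)·(-1).
Solving gives p = -6.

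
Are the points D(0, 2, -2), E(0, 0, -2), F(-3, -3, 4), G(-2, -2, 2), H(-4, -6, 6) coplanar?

Yes

The plane through D, E, F has normal n = DE × DF = (-12, 0, -6) and equation n·P = 12.
Checking the remaining points: n·G = 12, n·H = 12.
All equal 12, so all 5 points lie in one plane.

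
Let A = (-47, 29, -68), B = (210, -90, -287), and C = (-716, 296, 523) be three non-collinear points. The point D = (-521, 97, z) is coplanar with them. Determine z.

A normal to the plane is n = AB × AC = (-11856, -5376, -10992).
D lies in the plane iff n · AD = 0.
This gives (-10992)z + (4506720) = 0, so z = 410.

410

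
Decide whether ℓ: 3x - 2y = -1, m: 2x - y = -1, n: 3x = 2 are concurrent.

No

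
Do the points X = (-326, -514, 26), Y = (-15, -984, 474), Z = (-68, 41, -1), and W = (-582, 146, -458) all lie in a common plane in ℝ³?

With X as base: XY = (311, -470, 448), XZ = (258, 555, -27), XW = (-256, 660, -484).
XZ × XW = (-250800, 131784, 312360).
XY · (XZ × XW) = 0.
The scalar triple product vanishes, so the four points are coplanar.

Yes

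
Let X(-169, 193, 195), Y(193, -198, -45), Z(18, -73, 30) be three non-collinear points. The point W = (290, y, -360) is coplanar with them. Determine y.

Coplanarity requires XY · (XZ × XW) = 0.
XY = (362, -391, -240), XZ = (187, -266, -165); the triple product is linear in y with coefficient 14850 and constant term 10305900.
Setting it to zero: y = -694.

-694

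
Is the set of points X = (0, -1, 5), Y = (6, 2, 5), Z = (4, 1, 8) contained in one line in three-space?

XY = (6, 3, 0), XZ = (4, 2, 3).
Comparing components 2 and 3: (3)(3) − (0)(2) = 9 ≠ 0, so XY and XZ are not parallel and the points are not collinear.

No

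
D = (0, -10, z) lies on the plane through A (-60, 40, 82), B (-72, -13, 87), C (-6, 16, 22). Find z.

12

Coplanarity requires AB · (AC × AD) = 0.
AB = (-12, -53, 5), AC = (54, -24, -60); the triple product is linear in z with coefficient 3150 and constant term -37800.
Setting it to zero: z = 12.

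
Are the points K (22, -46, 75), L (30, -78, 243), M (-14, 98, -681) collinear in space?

Yes

KL = (8, -32, 168), KM = (-36, 144, -756).
KL × KM = (0, 0, 0).
The cross product vanishes, so the three points are collinear.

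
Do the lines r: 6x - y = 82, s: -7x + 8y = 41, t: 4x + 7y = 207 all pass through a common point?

The three lines meet at one point iff the augmented coefficient matrix [aᵢ bᵢ cᵢ] has rank < 3, i.e. its determinant vanishes.
Here the determinant is -41.
Nonzero, so no common point exists.

No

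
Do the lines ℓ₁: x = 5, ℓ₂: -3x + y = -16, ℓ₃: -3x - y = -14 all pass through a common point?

Lines aᵢx + bᵢy = cᵢ with pairwise distinct directions are concurrent exactly when det[aᵢ bᵢ cᵢ] = 0.
Here the determinant is 0.
It vanishes, so the lines are concurrent at (5, -1).

Yes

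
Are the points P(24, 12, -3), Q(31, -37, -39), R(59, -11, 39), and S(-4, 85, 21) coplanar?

With P as base: PQ = (7, -49, -36), PR = (35, -23, 42), PS = (-28, 73, 24).
PR × PS = (-3618, -2016, 1911).
PQ · (PR × PS) = 4662.
Since 4662 ≠ 0, the four points are not coplanar.

No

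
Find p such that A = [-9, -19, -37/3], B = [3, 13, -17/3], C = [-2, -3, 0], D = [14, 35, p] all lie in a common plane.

Normal to plane ABC: n = (288, -304/3, -32); plane equation n·P = -272.
Requiring n·D = -272: (-32)p + (1456/3) = -272.
So p = 71/3.

71/3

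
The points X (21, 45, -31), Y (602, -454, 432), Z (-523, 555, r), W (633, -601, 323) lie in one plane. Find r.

Normal to plane XYW: n = (122452, 77682, -69938); plane equation n·P = 8235260.
Requiring n·Z = 8235260: (-69938)r + (-20928886) = 8235260.
So r = -417.

-417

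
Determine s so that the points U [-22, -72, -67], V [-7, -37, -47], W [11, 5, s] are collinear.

-23

Direction UV = (15, 35, 20). From the x-coordinate of W, the parameter along the line is τ = (11 − (-22))/15 = 11/5.
Then s = (-67) + 11/5·(20) = -23.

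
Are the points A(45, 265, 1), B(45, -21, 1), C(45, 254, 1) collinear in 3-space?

AB = (0, -286, 0), AC = (0, -11, 0).
Each component of AC is 1/26 times the corresponding component of AB, so AC = 1/26·AB and the points are collinear.

Yes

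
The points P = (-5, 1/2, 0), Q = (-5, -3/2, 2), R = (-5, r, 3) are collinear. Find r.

-5/2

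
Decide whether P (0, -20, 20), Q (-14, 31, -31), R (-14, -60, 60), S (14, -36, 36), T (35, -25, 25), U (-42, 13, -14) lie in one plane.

No

The plane through P, Q, R has normal n = PQ × PR = (0, 1274, 1274) and equation n·X = 0.
Checking the remaining points: n·S = 0, n·T = 0, n·U = -1274.
Since n·U = -1274 ≠ 0, U is off the plane and the points are not all coplanar.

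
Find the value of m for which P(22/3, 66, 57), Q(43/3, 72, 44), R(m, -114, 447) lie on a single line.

Direction PQ = (7, 6, -13). From the y-coordinate of R, the parameter along the line is τ = (-114 − 66)/6 = -30.
Then m = 22/3 + (-30)·(7) = -608/3.

-608/3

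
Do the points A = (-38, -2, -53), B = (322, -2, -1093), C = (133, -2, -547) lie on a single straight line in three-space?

AB = (360, 0, -1040), AC = (171, 0, -494).
Each component of AC is 19/40 times the corresponding component of AB, so AC = 19/40·AB and the points are collinear.

Yes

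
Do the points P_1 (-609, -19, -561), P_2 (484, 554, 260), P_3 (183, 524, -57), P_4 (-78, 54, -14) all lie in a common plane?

The four points are coplanar iff the 3×3 determinant with rows P_1P_2, P_1P_3, P_1P_4 is zero.
Rows: (1093, 573, 821), (792, 543, 504), (531, 73, 547).
Expanding along the first row: (1093)(260229) − (573)(165600) + (821)(-230517) = 287040.
Nonzero ⇒ not coplanar.

No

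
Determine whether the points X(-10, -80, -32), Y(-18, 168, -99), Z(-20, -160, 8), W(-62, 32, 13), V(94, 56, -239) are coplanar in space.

The plane through X, Y, Z has normal n = XY × XZ = (4560, 990, 3120) and equation n·P = -224640.
Checking the remaining points: n·W = -210480, n·V = -261600.
Since n·W = -210480 ≠ -224640, W is off the plane and the points are not all coplanar.

No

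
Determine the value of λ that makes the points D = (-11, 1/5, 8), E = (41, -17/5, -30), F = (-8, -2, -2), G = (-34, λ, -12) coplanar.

Normal to plane DEF: n = (-238/5, 406, -518/5); plane equation n·P = -224.
Requiring n·G = -224: (406)λ + (14308/5) = -224.
So λ = -38/5.

-38/5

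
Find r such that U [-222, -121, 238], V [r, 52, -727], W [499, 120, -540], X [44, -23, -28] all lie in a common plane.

515

Coplanarity ⇔ det[UV; UW; UX] = 0.
Expanding, this is linear in r: (12138)r + (-6251070) = 0.
So r = 515.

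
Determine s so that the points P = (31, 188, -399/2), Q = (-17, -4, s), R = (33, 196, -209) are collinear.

Collinearity requires PQ × PR = 0; each component is linear in s.
The x-component gives (-8)s + (228) = 0, so s = 57/2.
The remaining components then also vanish.

57/2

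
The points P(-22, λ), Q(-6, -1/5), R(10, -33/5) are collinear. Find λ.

Collinearity: (P − Q) must be parallel to (R − Q) = (16, -32/5).
Cross-multiplying the components: (λ − (-1/5))·(16) = (-16)·(-32/5).
Solving gives λ = 31/5.

31/5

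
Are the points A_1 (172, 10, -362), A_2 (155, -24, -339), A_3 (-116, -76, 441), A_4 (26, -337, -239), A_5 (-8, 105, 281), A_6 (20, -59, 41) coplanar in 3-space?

No

The plane through A_1, A_2, A_3 has normal n = A_1A_2 × A_1A_3 = (-25324, 7027, -8330) and equation n·P = -1269998.
Checking the remaining points: n·A_4 = -1035653, n·A_5 = -1400303, n·A_6 = -1262603.
Since n·A_4 = -1035653 ≠ -1269998, A_4 is off the plane and the points are not all coplanar.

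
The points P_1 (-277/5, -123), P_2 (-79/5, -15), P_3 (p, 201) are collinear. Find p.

The three points are collinear iff det[P_1P_2; P_1P_3] = 0.
This determinant is linear in p: (-108)p + (34236/5) = 0, so p = 317/5.

317/5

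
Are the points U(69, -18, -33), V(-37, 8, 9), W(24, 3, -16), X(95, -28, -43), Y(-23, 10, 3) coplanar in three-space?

Yes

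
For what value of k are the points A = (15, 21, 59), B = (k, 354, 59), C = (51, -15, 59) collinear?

-318

Collinearity requires AB × AC = 0; each component is linear in k.
The z-component gives (-36)k + (-11448) = 0, so k = -318.
The remaining components then also vanish.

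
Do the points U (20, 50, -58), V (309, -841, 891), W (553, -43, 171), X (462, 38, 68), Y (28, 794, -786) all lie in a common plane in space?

The plane through U, V, W has normal n = UV × UW = (-115782, 439636, 448026) and equation n·P = -6319348.
Checking the remaining points: n·X = -6319348, n·Y = -6319348.
All equal -6319348, so all 5 points lie in one plane.

Yes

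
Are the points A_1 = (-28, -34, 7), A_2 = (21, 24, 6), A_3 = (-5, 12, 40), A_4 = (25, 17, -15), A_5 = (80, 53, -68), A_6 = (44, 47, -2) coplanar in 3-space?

The plane through A_1, A_2, A_3 has normal n = A_1A_2 × A_1A_3 = (1960, -1640, 920) and equation n·P = 7320.
Checking the remaining points: n·A_4 = 7320, n·A_5 = 7320, n·A_6 = 7320.
All equal 7320, so all 6 points lie in one plane.

Yes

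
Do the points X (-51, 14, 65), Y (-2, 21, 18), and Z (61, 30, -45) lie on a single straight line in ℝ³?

XY = (49, 7, -47), XZ = (112, 16, -110).
Comparing components 2 and 3: (7)(-110) − (-47)(16) = -18 ≠ 0, so XY and XZ are not parallel and the points are not collinear.

No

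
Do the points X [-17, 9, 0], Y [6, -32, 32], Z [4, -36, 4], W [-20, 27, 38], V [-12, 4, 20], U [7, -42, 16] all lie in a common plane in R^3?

The plane through X, Y, Z has normal n = XY × XZ = (1276, 580, -174) and equation n·P = -16472.
Checking the remaining points: n·W = -16472, n·V = -16472, n·U = -18212.
Since n·U = -18212 ≠ -16472, U is off the plane and the points are not all coplanar.

No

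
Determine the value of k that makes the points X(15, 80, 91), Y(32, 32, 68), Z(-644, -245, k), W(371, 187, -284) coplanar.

773

The points are coplanar iff XY · (XZ × XW) = 0.
Expanding, this is linear in k: (-18907)k + (14615111) = 0.
So k = 773.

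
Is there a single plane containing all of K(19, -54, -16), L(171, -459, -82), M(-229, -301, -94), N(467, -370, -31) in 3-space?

Yes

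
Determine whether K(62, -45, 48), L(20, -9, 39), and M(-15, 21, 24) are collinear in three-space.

No

KL = (-42, 36, -9), KM = (-77, 66, -24).
Comparing components 2 and 3: (36)(-24) − (-9)(66) = -270 ≠ 0, so KL and KM are not parallel and the points are not collinear.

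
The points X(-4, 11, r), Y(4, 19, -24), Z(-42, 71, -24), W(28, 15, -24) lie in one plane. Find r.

-24

Coplanarity ⇔ det[XY; XZ; XW] = 0.
Expanding, this is linear in r: (1064)r + (25536) = 0.
So r = -24.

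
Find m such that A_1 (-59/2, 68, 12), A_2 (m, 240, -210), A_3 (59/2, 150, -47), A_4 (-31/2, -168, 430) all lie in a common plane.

The points are coplanar iff A_1A_2 · (A_1A_3 × A_1A_4) = 0.
Expanding, this is linear in m: (20352)m + (-437568) = 0.
So m = 43/2.

43/2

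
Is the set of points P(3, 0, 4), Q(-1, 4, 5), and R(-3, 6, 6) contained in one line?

No

PQ = (-4, 4, 1), PR = (-6, 6, 2).
Comparing components 2 and 3: (4)(2) − (1)(6) = 2 ≠ 0, so PQ and PR are not parallel and the points are not collinear.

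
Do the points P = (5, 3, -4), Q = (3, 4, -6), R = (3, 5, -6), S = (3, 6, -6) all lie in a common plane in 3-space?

Yes

With P as base: PQ = (-2, 1, -2), PR = (-2, 2, -2), PS = (-2, 3, -2).
PR × PS = (2, 0, -2).
PQ · (PR × PS) = 0.
The scalar triple product vanishes, so the four points are coplanar.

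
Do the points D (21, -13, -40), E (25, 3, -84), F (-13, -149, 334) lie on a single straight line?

Yes

DE = (4, 16, -44), DF = (-34, -136, 374).
DE × DF = (0, 0, 0).
The cross product vanishes, so the three points are collinear.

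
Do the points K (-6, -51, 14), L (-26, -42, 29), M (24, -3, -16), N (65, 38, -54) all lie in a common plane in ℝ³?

Yes

The four points are coplanar iff the 3×3 determinant with rows KL, KM, KN is zero.
Rows: (-20, 9, 15), (30, 48, -30), (71, 89, -68).
Expanding along the first row: (-20)(-594) − (9)(90) + (15)(-738) = 0.
Zero determinant ⇒ coplanar.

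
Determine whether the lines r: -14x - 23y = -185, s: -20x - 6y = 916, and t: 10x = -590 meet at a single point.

No

The three lines meet at one point iff the augmented coefficient matrix [aᵢ bᵢ cᵢ] has rank < 3, i.e. its determinant vanishes.
Here the determinant is 60.
Nonzero, so no common point exists.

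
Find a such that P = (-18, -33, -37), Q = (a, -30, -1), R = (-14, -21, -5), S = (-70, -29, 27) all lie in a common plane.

-45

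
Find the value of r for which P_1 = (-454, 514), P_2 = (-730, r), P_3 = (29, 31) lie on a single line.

790

Collinearity: (P_2 − P_1) must be parallel to (P_3 − P_1) = (483, -483).
Cross-multiplying the components: (r − 514)·(483) = (-276)·(-483).
Solving gives r = 790.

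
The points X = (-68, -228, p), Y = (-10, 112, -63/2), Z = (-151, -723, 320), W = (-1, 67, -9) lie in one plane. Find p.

223/2

Coplanarity ⇔ det[XY; XZ; XW] = 0.
Expanding, this is linear in p: (-13860)p + (1545390) = 0.
So p = 223/2.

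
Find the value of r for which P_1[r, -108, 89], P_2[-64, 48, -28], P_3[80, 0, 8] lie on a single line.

404

Collinearity requires P_1P_2 × P_1P_3 = 0; each component is linear in r.
The y-component gives (36)r + (-14544) = 0, so r = 404.
The remaining components then also vanish.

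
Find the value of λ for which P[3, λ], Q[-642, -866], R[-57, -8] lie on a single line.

80

The three points are collinear iff det[PQ; PR] = 0.
This determinant is linear in λ: (585)λ + (-46800) = 0, so λ = 80.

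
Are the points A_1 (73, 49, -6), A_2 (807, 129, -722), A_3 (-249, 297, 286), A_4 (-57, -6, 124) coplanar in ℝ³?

A normal to the plane through A_1, A_2, A_3 is n = A_1A_2 × A_1A_3 = (200928, 16224, 207792).
The plane has equation n·P = 14215968. For A_4: n·A_4 = 14215968.
Equal, so A_4 lies in the plane and all four are coplanar.

Yes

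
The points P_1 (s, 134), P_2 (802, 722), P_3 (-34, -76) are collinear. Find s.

Collinearity: (P_1 − P_2) must be parallel to (P_3 − P_2) = (-836, -798).
Cross-multiplying the components: (s − 802)·(-798) = (-588)·(-836).
Solving gives s = 186.

186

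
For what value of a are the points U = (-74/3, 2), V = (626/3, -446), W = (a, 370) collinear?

-649/3

The three points are collinear iff det[UV; UW] = 0.
This determinant is linear in a: (448)a + (290752/3) = 0, so a = -649/3.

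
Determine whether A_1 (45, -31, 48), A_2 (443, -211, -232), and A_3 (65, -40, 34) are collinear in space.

No

A_1A_2 = (398, -180, -280), A_1A_3 = (20, -9, -14).
A_1A_2 × A_1A_3 = (0, -28, 18).
The cross product is nonzero, so the points do not lie on one line.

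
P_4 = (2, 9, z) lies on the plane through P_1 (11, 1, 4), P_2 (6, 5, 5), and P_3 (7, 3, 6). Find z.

5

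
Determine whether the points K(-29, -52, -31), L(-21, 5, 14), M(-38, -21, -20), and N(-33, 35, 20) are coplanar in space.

No

The four points are coplanar iff the 3×3 determinant with rows KL, KM, KN is zero.
Rows: (8, 57, 45), (-9, 31, 11), (-4, 87, 51).
Expanding along the first row: (8)(624) − (57)(-415) + (45)(-659) = -1008.
Nonzero ⇒ not coplanar.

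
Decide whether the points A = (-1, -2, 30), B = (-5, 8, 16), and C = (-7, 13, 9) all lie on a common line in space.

Yes

AB = (-4, 10, -14), AC = (-6, 15, -21).
AB × AC = (0, 0, 0).
The cross product vanishes, so the three points are collinear.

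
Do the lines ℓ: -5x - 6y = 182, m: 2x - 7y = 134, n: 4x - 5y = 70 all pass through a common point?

Yes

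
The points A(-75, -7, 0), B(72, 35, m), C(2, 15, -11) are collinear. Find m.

Collinearity requires AB × AC = 0; each component is linear in m.
The x-component gives (-22)m + (-462) = 0, so m = -21.
The remaining components then also vanish.

-21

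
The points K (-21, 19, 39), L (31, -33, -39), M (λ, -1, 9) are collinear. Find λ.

Collinearity requires KL × KM = 0; each component is linear in λ.
The y-component gives (-78)λ + (-78) = 0, so λ = -1.
The remaining components then also vanish.

-1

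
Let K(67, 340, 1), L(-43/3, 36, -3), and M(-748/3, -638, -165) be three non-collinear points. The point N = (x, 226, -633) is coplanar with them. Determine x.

-568/3

A normal to the plane is n = KL × KM = (46552, -12236, -49864/3).
N lies in the plane iff n · KN = 0.
This gives (46552)x + (26441536/3) = 0, so x = -568/3.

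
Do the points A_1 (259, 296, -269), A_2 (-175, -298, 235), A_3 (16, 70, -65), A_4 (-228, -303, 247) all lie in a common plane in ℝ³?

Yes

A normal to the plane through A_1, A_2, A_3 is n = A_1A_2 × A_1A_3 = (-7272, -33936, -46258).
The plane has equation n·P = 514898. For A_4: n·A_4 = 514898.
Equal, so A_4 lies in the plane and all four are coplanar.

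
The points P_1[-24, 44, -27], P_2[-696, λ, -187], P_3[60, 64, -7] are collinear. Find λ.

-116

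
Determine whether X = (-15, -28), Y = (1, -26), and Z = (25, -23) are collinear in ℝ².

XY = (16, 2), XZ = (40, 5).
Checking proportionality: XZ = 5/2·XY, so the vectors are parallel and the points are collinear.

Yes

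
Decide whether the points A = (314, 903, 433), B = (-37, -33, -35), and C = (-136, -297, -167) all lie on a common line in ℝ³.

Yes

AB = (-351, -936, -468), AC = (-450, -1200, -600).
Each component of AC is 50/39 times the corresponding component of AB, so AC = 50/39·AB and the points are collinear.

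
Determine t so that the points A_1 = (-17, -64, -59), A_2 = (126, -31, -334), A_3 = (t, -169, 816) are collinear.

Collinearity requires A_1A_2 × A_1A_3 = 0; each component is linear in t.
The y-component gives (-275)t + (-129800) = 0, so t = -472.
The remaining components then also vanish.

-472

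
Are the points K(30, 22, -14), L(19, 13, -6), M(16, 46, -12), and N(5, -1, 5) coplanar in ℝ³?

No

With K as base: KL = (-11, -9, 8), KM = (-14, 24, 2), KN = (-25, -23, 19).
KM × KN = (502, 216, 922).
KL · (KM × KN) = -90.
Since -90 ≠ 0, the four points are not coplanar.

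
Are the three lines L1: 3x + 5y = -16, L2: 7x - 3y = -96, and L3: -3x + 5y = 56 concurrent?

Yes

Lines aᵢx + bᵢy = cᵢ with pairwise distinct directions are concurrent exactly when det[aᵢ bᵢ cᵢ] = 0.
Here the determinant is 0.
It vanishes, so the lines are concurrent at (-12, 4).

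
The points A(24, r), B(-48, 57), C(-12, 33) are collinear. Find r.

Collinearity: (A − B) must be parallel to (C − B) = (36, -24).
Cross-multiplying the components: (r − 57)·(36) = (72)·(-24).
Solving gives r = 9.

9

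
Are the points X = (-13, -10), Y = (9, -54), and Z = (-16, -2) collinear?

XY = (22, -44), XZ = (-3, 8).
det[XY; XZ] = (22)(8) − (-44)(-3) = 44.
The determinant is nonzero, so they are not collinear.

No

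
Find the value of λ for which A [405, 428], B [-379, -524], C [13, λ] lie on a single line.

-48

Collinearity: (C − A) must be parallel to (B − A) = (-784, -952).
Cross-multiplying the components: (λ − 428)·(-784) = (-392)·(-952).
Solving gives λ = -48.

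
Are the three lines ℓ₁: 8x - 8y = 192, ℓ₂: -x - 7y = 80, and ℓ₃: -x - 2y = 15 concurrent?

Lines aᵢx + bᵢy = cᵢ with pairwise distinct directions are concurrent exactly when det[aᵢ bᵢ cᵢ] = 0.
Here the determinant is 0.
It vanishes, so the lines are concurrent at (11, -13).

Yes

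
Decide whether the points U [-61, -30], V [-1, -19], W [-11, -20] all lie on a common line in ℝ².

UV = (60, 11), UW = (50, 10).
Twice the signed area of △UVW is (60)(10) − (11)(50) = 50.
The area is nonzero, so the three points are not collinear.

No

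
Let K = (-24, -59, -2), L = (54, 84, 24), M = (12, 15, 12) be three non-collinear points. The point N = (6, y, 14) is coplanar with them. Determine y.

Coplanarity requires KL · (KM × KN) = 0.
KL = (78, 143, 26), KM = (36, 74, 14); the triple product is linear in y with coefficient -156 and constant term 3120.
Setting it to zero: y = 20.

20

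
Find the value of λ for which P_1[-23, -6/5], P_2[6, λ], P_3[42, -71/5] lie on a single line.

The three points are collinear iff det[P_1P_2; P_1P_3] = 0.
This determinant is linear in λ: (-65)λ + (-455) = 0, so λ = -7.

-7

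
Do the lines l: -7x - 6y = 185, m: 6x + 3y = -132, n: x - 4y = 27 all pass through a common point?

Intersecting l and m: solving the 2×2 system gives (x, y) = (-79/5, -62/5).
Substitute into n: (1)(-79/5) + (-4)(-62/5) = 169/5.
But n requires 27 ≠ 169/5, so the three lines have no common point.

No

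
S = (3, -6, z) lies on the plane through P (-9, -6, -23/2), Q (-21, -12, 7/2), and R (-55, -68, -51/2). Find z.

-75/2

Coplanarity requires PQ · (PR × PS) = 0.
PQ = (-12, -6, 15), PR = (-46, -62, -14); the triple product is linear in z with coefficient 468 and constant term 17550.
Setting it to zero: z = -75/2.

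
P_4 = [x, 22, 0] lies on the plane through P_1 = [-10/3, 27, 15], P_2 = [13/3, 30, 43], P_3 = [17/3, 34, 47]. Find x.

A normal to the plane is n = P_1P_2 × P_1P_3 = (-100, 20/3, 80/3).
P_4 lies in the plane iff n · P_1P_4 = 0.
This gives (-100)x + (-2300/3) = 0, so x = -23/3.

-23/3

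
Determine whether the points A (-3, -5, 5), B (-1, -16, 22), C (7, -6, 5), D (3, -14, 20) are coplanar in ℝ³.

No

The four points are coplanar iff the 3×3 determinant with rows AB, AC, AD is zero.
Rows: (2, -11, 17), (10, -1, 0), (6, -9, 15).
Expanding along the first row: (2)(-15) − (-11)(150) + (17)(-84) = 192.
Nonzero ⇒ not coplanar.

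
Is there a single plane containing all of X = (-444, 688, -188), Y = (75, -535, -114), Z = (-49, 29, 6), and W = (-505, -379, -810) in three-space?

Yes

With X as base: XY = (519, -1223, 74), XZ = (395, -659, 194), XW = (-61, -1067, -622).
XZ × XW = (616896, 233856, -461664).
XY · (XZ × XW) = 0.
The scalar triple product vanishes, so the four points are coplanar.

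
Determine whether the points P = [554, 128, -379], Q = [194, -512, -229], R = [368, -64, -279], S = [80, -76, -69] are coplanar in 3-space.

No

A normal to the plane through P, Q, R is n = PQ × PR = (-35200, 8100, -49920).
The plane has equation n·X = 455680. For S: n·S = 12880.
12880 ≠ 455680, so S is off the plane.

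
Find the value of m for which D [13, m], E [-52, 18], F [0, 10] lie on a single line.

Collinearity: (D − E) must be parallel to (F − E) = (52, -8).
Cross-multiplying the components: (m − 18)·(52) = (65)·(-8).
Solving gives m = 8.

8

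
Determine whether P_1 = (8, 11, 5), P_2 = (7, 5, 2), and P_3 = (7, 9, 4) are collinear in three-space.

No

P_1P_2 = (-1, -6, -3), P_1P_3 = (-1, -2, -1).
Comparing components 3 and 1: (-3)(-1) − (-1)(-1) = 2 ≠ 0, so P_1P_2 and P_1P_3 are not parallel and the points are not collinear.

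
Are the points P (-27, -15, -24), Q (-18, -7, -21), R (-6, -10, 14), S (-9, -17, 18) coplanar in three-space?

With P as base: PQ = (9, 8, 3), PR = (21, 5, 38), PS = (18, -2, 42).
PR × PS = (286, -198, -132).
PQ · (PR × PS) = 594.
Since 594 ≠ 0, the four points are not coplanar.

No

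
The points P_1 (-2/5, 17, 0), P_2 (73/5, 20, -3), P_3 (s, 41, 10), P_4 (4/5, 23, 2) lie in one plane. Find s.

The points are coplanar iff P_1P_2 · (P_1P_3 × P_1P_4) = 0.
Expanding, this is linear in s: (-24)s + (-336/5) = 0.
So s = -14/5.

-14/5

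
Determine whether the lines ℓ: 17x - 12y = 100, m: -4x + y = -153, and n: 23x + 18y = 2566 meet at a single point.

Lines aᵢx + bᵢy = cᵢ with pairwise distinct directions are concurrent exactly when det[aᵢ bᵢ cᵢ] = 0.
Here the determinant is 0.
It vanishes, so the lines are concurrent at (56, 71).

Yes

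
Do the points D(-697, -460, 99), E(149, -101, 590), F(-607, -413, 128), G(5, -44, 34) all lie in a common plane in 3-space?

No

The four points are coplanar iff the 3×3 determinant with rows DE, DF, DG is zero.
Rows: (846, 359, 491), (90, 47, 29), (702, 416, -65).
Expanding along the first row: (846)(-15119) − (359)(-26208) + (491)(4446) = -1199016.
Nonzero ⇒ not coplanar.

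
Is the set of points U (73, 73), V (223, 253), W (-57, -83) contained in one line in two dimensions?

Yes

UV = (150, 180), UW = (-130, -156).
Twice the signed area of △UVW is (150)(-156) − (180)(-130) = 0.
The triangle is degenerate (zero area), so the points are collinear.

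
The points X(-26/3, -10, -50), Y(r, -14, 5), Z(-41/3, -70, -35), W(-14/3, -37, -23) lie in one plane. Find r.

Normal to plane XZW: n = (-1215, 195, 375); plane equation n·P = -10170.
Requiring n·Y = -10170: (-1215)r + (-855) = -10170.
So r = 23/3.

23/3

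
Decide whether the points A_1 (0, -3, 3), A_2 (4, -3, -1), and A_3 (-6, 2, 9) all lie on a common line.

No

A_1A_2 = (4, 0, -4), A_1A_3 = (-6, 5, 6).
A_1A_2 × A_1A_3 = (20, 0, 20).
The cross product is nonzero, so the points do not lie on one line.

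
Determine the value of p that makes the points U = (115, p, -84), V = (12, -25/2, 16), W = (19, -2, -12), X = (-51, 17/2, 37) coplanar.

-14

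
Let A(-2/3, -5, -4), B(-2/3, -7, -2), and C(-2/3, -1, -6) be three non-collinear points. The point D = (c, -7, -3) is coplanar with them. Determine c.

-2/3

Coplanarity requires AB · (AC × AD) = 0.
AB = (0, -2, 2), AC = (0, 4, -2); the triple product is linear in c with coefficient -4 and constant term -8/3.
Setting it to zero: c = -2/3.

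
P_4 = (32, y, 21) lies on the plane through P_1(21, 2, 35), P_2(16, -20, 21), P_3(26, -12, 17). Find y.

A normal to the plane is n = P_1P_2 × P_1P_3 = (200, -160, 180).
P_4 lies in the plane iff n · P_1P_4 = 0.
This gives (-160)y + (0) = 0, so y = 0.

0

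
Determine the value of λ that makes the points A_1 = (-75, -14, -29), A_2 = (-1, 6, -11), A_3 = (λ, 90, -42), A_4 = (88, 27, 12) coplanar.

16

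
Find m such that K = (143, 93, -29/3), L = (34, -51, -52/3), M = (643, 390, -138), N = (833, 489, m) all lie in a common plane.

-193

The points are coplanar iff KL · (KM × KN) = 0.
Expanding, this is linear in m: (39627)m + (7648011) = 0.
So m = -193.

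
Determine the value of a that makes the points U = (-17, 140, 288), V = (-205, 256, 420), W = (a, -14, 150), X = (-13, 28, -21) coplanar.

Normal to plane UVX: n = (-21060, -57564, 20592); plane equation n·P = -1770444.
Requiring n·W = -1770444: (-21060)a + (3894696) = -1770444.
So a = 269.

269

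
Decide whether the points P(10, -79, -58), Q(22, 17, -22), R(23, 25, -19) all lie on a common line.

Yes

PQ = (12, 96, 36), PR = (13, 104, 39).
Each component of PR is 13/12 times the corresponding component of PQ, so PR = 13/12·PQ and the points are collinear.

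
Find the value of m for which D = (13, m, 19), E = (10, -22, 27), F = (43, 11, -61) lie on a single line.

-19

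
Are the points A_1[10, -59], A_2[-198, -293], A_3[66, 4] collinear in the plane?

A_1A_2 = (-208, -234), A_1A_3 = (56, 63).
Checking proportionality: A_1A_3 = -7/26·A_1A_2, so the vectors are parallel and the points are collinear.

Yes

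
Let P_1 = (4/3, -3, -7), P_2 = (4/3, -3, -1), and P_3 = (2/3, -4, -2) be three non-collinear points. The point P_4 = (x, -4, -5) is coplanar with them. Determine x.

Coplanarity requires P_1P_2 · (P_1P_3 × P_1P_4) = 0.
P_1P_2 = (0, 0, 6), P_1P_3 = (-2/3, -1, 5); the triple product is linear in x with coefficient 6 and constant term -4.
Setting it to zero: x = 2/3.

2/3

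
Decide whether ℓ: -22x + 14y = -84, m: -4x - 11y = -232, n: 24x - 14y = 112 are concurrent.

Yes

Lines aᵢx + bᵢy = cᵢ with pairwise distinct directions are concurrent exactly when det[aᵢ bᵢ cᵢ] = 0.
Here the determinant is 0.
It vanishes, so the lines are concurrent at (14, 16).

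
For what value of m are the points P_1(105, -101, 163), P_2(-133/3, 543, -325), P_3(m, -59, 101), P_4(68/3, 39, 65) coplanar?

The points are coplanar iff P_1P_2 · (P_1P_3 × P_1P_4) = 0.
Expanding, this is linear in m: (-5208)m + (1465184) = 0.
So m = 844/3.

844/3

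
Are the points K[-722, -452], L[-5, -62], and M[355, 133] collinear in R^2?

KL = (717, 390), KM = (1077, 585).
det[KL; KM] = (717)(585) − (390)(1077) = -585.
The determinant is nonzero, so they are not collinear.

No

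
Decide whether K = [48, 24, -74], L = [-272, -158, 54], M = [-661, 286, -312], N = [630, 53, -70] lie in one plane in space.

With K as base: KL = (-320, -182, 128), KM = (-709, 262, -238), KN = (582, 29, 4).
KM × KN = (7950, -135680, -173045).
KL · (KM × KN) = 0.
The scalar triple product vanishes, so the four points are coplanar.

Yes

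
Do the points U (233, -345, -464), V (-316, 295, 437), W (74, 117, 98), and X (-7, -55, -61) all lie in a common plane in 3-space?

No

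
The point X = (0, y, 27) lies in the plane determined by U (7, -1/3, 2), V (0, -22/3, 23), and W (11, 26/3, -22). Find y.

-9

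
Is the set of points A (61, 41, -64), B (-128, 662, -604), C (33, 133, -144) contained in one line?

Yes

AB = (-189, 621, -540), AC = (-28, 92, -80).
Each component of AC is 4/27 times the corresponding component of AB, so AC = 4/27·AB and the points are collinear.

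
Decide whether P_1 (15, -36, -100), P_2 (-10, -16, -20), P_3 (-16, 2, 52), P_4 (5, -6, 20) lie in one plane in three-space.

The four points are coplanar iff the 3×3 determinant with rows P_1P_2, P_1P_3, P_1P_4 is zero.
Rows: (-25, 20, 80), (-31, 38, 152), (-10, 30, 120).
Expanding along the first row: (-25)(0) − (20)(-2200) + (80)(-550) = 0.
Zero determinant ⇒ coplanar.

Yes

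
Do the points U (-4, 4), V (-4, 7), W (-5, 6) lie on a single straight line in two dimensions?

UV = (0, 3), UW = (-1, 2).
If collinear, UW would be a scalar multiple of UV. But (0)·(2) ≠ (3)·(-1) (difference 3), so they are not parallel; the points are not collinear.

No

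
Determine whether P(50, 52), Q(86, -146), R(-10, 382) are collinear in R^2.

Yes

PQ = (36, -198), PR = (-60, 330).
det[PQ; PR] = (36)(330) − (-198)(-60) = 0.
The determinant is zero, so the points are collinear.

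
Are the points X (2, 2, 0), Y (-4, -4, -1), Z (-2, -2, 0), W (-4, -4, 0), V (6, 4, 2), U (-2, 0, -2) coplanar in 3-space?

The plane through X, Y, Z has normal n = XY × XZ = (-4, 4, 0) and equation n·P = 0.
Checking the remaining points: n·W = 0, n·V = -8, n·U = 8.
Since n·V = -8 ≠ 0, V is off the plane and the points are not all coplanar.

No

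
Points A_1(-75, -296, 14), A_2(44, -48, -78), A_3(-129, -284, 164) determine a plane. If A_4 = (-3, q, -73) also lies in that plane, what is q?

-182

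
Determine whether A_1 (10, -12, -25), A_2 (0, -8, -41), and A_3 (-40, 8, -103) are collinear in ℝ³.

No

A_1A_2 = (-10, 4, -16), A_1A_3 = (-50, 20, -78).
A_1A_2 × A_1A_3 = (8, 20, 0).
The cross product is nonzero, so the points do not lie on one line.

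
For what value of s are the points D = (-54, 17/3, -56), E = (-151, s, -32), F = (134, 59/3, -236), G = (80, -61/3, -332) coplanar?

-55/3

Normal to plane DFG: n = (-8544, 27768, -6764); plane equation n·P = 997512.
Requiring n·E = 997512: (27768)s + (1506592) = 997512.
So s = -55/3.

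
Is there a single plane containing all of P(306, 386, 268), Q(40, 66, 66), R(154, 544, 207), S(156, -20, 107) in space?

No

A normal to the plane through P, Q, R is n = PQ × PR = (51436, 14478, -90668).
The plane has equation n·X = -2971100. For S: n·S = -1967020.
-1967020 ≠ -2971100, so S is off the plane.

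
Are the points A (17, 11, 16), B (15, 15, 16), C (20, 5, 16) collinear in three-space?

Yes

AB = (-2, 4, 0), AC = (3, -6, 0).
Each component of AC is -3/2 times the corresponding component of AB, so AC = -3/2·AB and the points are collinear.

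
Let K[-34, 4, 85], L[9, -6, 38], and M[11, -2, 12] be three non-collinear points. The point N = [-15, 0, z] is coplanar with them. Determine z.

Coplanarity requires KL · (KM × KN) = 0.
KL = (43, -10, -47), KM = (45, -6, -73); the triple product is linear in z with coefficient 192 and constant term -11904.
Setting it to zero: z = 62.

62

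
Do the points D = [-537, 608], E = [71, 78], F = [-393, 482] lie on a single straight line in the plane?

No

DE = (608, -530), DF = (144, -126).
det[DE; DF] = (608)(-126) − (-530)(144) = -288.
The determinant is nonzero, so they are not collinear.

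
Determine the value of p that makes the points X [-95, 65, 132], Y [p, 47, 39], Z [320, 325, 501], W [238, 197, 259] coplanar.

13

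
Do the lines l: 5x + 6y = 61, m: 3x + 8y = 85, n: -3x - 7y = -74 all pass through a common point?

Yes

The three lines meet at one point iff the augmented coefficient matrix [aᵢ bᵢ cᵢ] has rank < 3, i.e. its determinant vanishes.
Here the determinant is 0.
It vanishes, so the lines are concurrent at (-1, 11).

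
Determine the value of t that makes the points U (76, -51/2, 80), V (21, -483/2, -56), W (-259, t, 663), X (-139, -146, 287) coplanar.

Normal to plane UVX: n = (-61100, 40625, -79625/2); plane equation n·P = -17729075/2.
Requiring n·W = -17729075/2: (40625)t + (-21141575/2) = -17729075/2.
So t = 42.

42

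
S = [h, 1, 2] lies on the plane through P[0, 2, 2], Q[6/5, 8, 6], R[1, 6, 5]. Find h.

1/5

The plane through P, Q, R has equation 2x + (2/5)y − (6/5)z = -8/5.
Substituting S: (2)h + (-2) = -8/5, so h = 1/5.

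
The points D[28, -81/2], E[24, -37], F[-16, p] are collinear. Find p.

-2

The three points are collinear iff det[DE; DF] = 0.
This determinant is linear in p: (-4)p + (-8) = 0, so p = -2.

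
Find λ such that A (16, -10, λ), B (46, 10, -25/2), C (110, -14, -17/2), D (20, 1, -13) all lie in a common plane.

Coplanarity ⇔ det[AB; AC; AD] = 0.
Expanding, this is linear in λ: (1200)λ + (15000) = 0.
So λ = -25/2.

-25/2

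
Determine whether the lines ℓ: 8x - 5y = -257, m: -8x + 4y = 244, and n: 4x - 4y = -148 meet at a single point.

Yes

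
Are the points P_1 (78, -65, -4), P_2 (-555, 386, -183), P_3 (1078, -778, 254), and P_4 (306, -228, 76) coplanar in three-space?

A normal to the plane through P_1, P_2, P_3 is n = P_1P_2 × P_1P_3 = (-11269, -15686, 329).
The plane has equation n·P = 139292. For P_4: n·P_4 = 153098.
153098 ≠ 139292, so P_4 is off the plane.

No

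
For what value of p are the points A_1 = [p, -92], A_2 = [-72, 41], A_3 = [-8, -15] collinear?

80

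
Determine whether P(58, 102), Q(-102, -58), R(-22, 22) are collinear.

PQ = (-160, -160), PR = (-80, -80).
Twice the signed area of △PQR is (-160)(-80) − (-160)(-80) = 0.
The triangle is degenerate (zero area), so the points are collinear.

Yes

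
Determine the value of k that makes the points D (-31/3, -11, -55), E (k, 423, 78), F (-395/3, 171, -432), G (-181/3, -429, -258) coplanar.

The points are coplanar iff DE · (DF × DG) = 0.
Expanding, this is linear in k: (-194532)k + (3436732) = 0.
So k = 53/3.

53/3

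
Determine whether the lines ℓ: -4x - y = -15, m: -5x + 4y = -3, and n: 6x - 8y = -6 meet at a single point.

Yes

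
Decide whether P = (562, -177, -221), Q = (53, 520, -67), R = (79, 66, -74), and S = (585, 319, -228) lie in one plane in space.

The four points are coplanar iff the 3×3 determinant with rows PQ, PR, PS is zero.
Rows: (-509, 697, 154), (-483, 243, 147), (23, 496, -7).
Expanding along the first row: (-509)(-74613) − (697)(0) + (154)(-245157) = 223839.
Nonzero ⇒ not coplanar.

No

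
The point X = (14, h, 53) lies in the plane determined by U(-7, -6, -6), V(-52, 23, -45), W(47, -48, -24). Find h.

A normal to the plane is n = UV × UW = (-2160, -2916, 324).
X lies in the plane iff n · UX = 0.
This gives (-2916)h + (-43740) = 0, so h = -15.

-15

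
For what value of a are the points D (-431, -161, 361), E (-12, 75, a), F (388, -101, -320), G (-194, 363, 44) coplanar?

Normal to plane DFG: n = (337824, 98226, 414936); plane equation n·P = -11624634.
Requiring n·E = -11624634: (414936)a + (3313062) = -11624634.
So a = -36.

-36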